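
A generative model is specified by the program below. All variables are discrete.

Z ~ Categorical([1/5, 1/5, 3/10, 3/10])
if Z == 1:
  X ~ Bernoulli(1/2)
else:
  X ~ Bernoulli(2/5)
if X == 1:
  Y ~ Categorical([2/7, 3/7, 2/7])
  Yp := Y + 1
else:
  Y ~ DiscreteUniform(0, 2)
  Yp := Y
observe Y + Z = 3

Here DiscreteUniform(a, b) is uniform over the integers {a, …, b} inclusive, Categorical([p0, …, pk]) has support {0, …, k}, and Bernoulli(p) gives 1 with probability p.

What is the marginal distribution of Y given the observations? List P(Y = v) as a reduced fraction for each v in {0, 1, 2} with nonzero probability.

P(Y=0) = 99/281, P(Y=1) = 117/281, P(Y=2) = 65/281

Enumerate traces; 6 have nonzero weight after conditioning:
  (Z=1, X=0, Y=2) weight 1/30
  (Z=1, X=1, Y=2) weight 1/35
  (Z=2, X=0, Y=1) weight 3/50
  (Z=2, X=1, Y=1) weight 9/175
  (Z=3, X=0, Y=0) weight 3/50
  (Z=3, X=1, Y=0) weight 6/175
Group by Y:
  weight(Y=0) = 33/350
  weight(Y=1) = 39/350
  weight(Y=2) = 13/210
Total weight = 33/350 + 39/350 + 13/210 = 281/1050
P(Y=0 | obs) = 33/350 / 281/1050 = 99/281
P(Y=1 | obs) = 39/350 / 281/1050 = 117/281
P(Y=2 | obs) = 13/210 / 281/1050 = 65/281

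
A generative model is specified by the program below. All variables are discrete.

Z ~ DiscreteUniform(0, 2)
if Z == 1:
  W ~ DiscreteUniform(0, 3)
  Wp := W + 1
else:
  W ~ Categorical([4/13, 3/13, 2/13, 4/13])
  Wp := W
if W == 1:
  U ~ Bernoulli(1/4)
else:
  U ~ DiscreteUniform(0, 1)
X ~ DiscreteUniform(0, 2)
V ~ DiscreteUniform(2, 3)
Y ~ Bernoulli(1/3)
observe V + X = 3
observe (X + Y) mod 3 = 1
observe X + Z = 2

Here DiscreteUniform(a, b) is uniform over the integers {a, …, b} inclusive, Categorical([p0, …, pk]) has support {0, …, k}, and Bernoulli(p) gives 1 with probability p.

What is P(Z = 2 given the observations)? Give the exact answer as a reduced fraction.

Enumerate traces; 16 have nonzero weight after conditioning:
  (Z=1, W=0, U=0, X=1, V=2, Y=0) weight 1/216
  (Z=1, W=0, U=1, X=1, V=2, Y=0) weight 1/216
  (Z=1, W=1, U=0, X=1, V=2, Y=0) weight 1/144
  (Z=1, W=1, U=1, X=1, V=2, Y=0) weight 1/432
  (Z=1, W=2, U=0, X=1, V=2, Y=0) weight 1/216
  (Z=1, W=2, U=1, X=1, V=2, Y=0) weight 1/216
  (Z=1, W=3, U=0, X=1, V=2, Y=0) weight 1/216
  (Z=1, W=3, U=1, X=1, V=2, Y=0) weight 1/216
  (Z=2, W=0, U=0, X=0, V=3, Y=1) weight 1/351
  … 7 more
Group by Z:
  weight(Z=1) = 1/27
  weight(Z=2) = 1/54
Total weight = 1/27 + 1/54 = 1/18
P(Z=1 | obs) = 1/27 / 1/18 = 2/3
P(Z=2 | obs) = 1/54 / 1/18 = 1/3

P(Z = 2 | obs) = 1/3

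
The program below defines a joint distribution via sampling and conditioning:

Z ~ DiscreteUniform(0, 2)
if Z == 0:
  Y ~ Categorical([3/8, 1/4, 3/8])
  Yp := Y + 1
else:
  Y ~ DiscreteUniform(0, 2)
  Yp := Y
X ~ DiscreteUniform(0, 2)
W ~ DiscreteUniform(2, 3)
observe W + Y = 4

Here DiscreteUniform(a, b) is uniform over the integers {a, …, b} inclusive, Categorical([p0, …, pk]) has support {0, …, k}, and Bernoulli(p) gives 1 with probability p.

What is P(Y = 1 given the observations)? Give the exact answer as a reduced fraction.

Enumerate traces; 18 have nonzero weight after conditioning:
  (Z=0, Y=1, X=0, W=3) weight 1/72
  (Z=0, Y=1, X=1, W=3) weight 1/72
  (Z=0, Y=1, X=2, W=3) weight 1/72
  (Z=0, Y=2, X=0, W=2) weight 1/48
  (Z=0, Y=2, X=1, W=2) weight 1/48
  (Z=0, Y=2, X=2, W=2) weight 1/48
  (Z=1, Y=1, X=0, W=3) weight 1/54
  (Z=1, Y=1, X=1, W=3) weight 1/54
  … 10 more
Group by Y:
  weight(Y=1) = 11/72
  weight(Y=2) = 25/144
Total weight = 11/72 + 25/144 = 47/144
P(Y=1 | obs) = 11/72 / 47/144 = 22/47
P(Y=2 | obs) = 25/144 / 47/144 = 25/47

P(Y = 1 | obs) = 22/47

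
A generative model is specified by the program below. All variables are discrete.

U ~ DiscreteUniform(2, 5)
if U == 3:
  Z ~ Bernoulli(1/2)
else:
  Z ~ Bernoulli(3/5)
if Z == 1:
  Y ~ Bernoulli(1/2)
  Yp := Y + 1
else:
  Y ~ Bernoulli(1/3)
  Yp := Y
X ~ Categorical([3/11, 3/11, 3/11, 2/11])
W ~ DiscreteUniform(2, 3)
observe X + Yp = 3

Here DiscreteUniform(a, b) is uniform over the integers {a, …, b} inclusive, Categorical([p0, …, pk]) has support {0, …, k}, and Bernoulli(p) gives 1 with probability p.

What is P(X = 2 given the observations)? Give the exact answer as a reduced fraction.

Enumerate traces; 32 have nonzero weight after conditioning:
  (U=2, Z=0, Y=0, X=3, W=2) weight 1/165
  (U=2, Z=0, Y=0, X=3, W=3) weight 1/165
  (U=2, Z=0, Y=1, X=2, W=2) weight 1/220
  (U=2, Z=0, Y=1, X=2, W=3) weight 1/220
  (U=2, Z=1, Y=0, X=2, W=2) weight 9/880
  (U=2, Z=1, Y=0, X=2, W=3) weight 9/880
  (U=2, Z=1, Y=1, X=1, W=2) weight 9/880
  (U=2, Z=1, Y=1, X=1, W=3) weight 9/880
  … 24 more
Group by X:
  weight(X=1) = 69/880
  weight(X=2) = 103/880
  weight(X=3) = 17/330
Total weight = 69/880 + 103/880 + 17/330 = 163/660
P(X=1 | obs) = 69/880 / 163/660 = 207/652
P(X=2 | obs) = 103/880 / 163/660 = 309/652
P(X=3 | obs) = 17/330 / 163/660 = 34/163

P(X = 2 | obs) = 309/652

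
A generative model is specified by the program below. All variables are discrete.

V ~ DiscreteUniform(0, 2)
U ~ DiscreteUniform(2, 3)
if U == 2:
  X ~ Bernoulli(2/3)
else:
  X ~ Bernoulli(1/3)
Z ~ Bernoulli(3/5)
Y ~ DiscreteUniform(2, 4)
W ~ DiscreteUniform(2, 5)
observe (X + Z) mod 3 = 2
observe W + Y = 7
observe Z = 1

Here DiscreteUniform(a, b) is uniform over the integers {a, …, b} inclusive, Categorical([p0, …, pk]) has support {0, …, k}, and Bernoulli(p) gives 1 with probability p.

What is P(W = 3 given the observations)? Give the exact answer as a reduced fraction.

Enumerate traces; 18 have nonzero weight after conditioning:
  (V=0, U=2, X=1, Z=1, Y=2, W=5) weight 1/180
  (V=0, U=2, X=1, Z=1, Y=3, W=4) weight 1/180
  (V=0, U=2, X=1, Z=1, Y=4, W=3) weight 1/180
  (V=0, U=3, X=1, Z=1, Y=2, W=5) weight 1/360
  (V=0, U=3, X=1, Z=1, Y=3, W=4) weight 1/360
  (V=0, U=3, X=1, Z=1, Y=4, W=3) weight 1/360
  (V=1, U=2, X=1, Z=1, Y=2, W=5) weight 1/180
  (V=1, U=2, X=1, Z=1, Y=3, W=4) weight 1/180
  … 10 more
Group by W:
  weight(W=3) = 1/40
  weight(W=4) = 1/40
  weight(W=5) = 1/40
Total weight = 1/40 + 1/40 + 1/40 = 3/40
P(W=3 | obs) = 1/40 / 3/40 = 1/3
P(W=4 | obs) = 1/40 / 3/40 = 1/3
P(W=5 | obs) = 1/40 / 3/40 = 1/3

P(W = 3 | obs) = 1/3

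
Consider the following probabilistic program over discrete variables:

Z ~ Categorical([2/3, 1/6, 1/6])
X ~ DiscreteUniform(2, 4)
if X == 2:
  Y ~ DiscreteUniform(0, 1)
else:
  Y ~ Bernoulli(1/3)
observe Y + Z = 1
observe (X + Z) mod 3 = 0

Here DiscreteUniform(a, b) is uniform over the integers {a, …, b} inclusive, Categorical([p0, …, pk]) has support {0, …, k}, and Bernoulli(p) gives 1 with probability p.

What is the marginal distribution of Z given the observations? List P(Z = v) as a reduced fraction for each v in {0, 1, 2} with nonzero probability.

Enumerate traces; 2 have nonzero weight after conditioning:
  (Z=0, X=3, Y=1) weight 2/27
  (Z=1, X=2, Y=0) weight 1/36
Group by Z:
  weight(Z=0) = 2/27
  weight(Z=1) = 1/36
Total weight = 2/27 + 1/36 = 11/108
P(Z=0 | obs) = 2/27 / 11/108 = 8/11
P(Z=1 | obs) = 1/36 / 11/108 = 3/11

P(Z=0) = 8/11, P(Z=1) = 3/11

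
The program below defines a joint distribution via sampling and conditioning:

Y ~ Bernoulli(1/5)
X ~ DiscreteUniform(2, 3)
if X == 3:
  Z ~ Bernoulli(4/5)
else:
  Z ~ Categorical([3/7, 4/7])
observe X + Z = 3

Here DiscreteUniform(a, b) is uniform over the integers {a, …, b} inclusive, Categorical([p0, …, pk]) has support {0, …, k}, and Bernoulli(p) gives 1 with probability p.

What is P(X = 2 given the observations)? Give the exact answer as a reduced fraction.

Enumerate traces; 4 have nonzero weight after conditioning:
  (Y=0, X=2, Z=1) weight 8/35
  (Y=0, X=3, Z=0) weight 2/25
  (Y=1, X=2, Z=1) weight 2/35
  (Y=1, X=3, Z=0) weight 1/50
Group by X:
  weight(X=2) = 2/7
  weight(X=3) = 1/10
Total weight = 2/7 + 1/10 = 27/70
P(X=2 | obs) = 2/7 / 27/70 = 20/27
P(X=3 | obs) = 1/10 / 27/70 = 7/27

P(X = 2 | obs) = 20/27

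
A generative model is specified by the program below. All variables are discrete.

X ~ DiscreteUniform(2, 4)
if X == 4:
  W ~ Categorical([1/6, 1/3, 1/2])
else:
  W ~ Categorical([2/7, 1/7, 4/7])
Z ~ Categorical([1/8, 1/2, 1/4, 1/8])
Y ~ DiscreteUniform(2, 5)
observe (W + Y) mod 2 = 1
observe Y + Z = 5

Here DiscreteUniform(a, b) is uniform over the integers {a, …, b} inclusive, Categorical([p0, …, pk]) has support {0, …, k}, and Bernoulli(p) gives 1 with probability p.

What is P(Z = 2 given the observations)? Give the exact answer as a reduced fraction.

P(Z = 2 | obs) = 20/43

Enumerate traces; 18 have nonzero weight after conditioning:
  (X=2, W=0, Z=0, Y=5) weight 1/336
  (X=2, W=0, Z=2, Y=3) weight 1/168
  (X=2, W=1, Z=1, Y=4) weight 1/168
  (X=2, W=1, Z=3, Y=2) weight 1/672
  (X=2, W=2, Z=0, Y=5) weight 1/168
  (X=2, W=2, Z=2, Y=3) weight 1/84
  (X=3, W=0, Z=0, Y=5) weight 1/336
  (X=3, W=0, Z=2, Y=3) weight 1/168
  … 10 more
Group by Z:
  weight(Z=0) = 25/1008
  weight(Z=1) = 13/504
  weight(Z=2) = 25/504
  weight(Z=3) = 13/2016
Total weight = 25/1008 + 13/504 + 25/504 + 13/2016 = 215/2016
P(Z=0 | obs) = 25/1008 / 215/2016 = 10/43
P(Z=1 | obs) = 13/504 / 215/2016 = 52/215
P(Z=2 | obs) = 25/504 / 215/2016 = 20/43
P(Z=3 | obs) = 13/2016 / 215/2016 = 13/215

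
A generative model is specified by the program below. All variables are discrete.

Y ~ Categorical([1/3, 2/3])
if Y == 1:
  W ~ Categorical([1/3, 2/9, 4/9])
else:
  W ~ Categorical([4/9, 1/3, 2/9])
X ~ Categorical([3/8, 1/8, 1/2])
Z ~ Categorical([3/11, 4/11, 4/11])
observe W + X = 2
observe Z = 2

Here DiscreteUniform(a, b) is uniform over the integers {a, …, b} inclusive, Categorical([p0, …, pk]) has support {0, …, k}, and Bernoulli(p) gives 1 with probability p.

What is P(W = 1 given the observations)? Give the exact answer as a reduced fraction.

Enumerate traces; 6 have nonzero weight after conditioning:
  (Y=0, W=0, X=2, Z=2) weight 8/297
  (Y=0, W=1, X=1, Z=2) weight 1/198
  (Y=0, W=2, X=0, Z=2) weight 1/99
  (Y=1, W=0, X=2, Z=2) weight 4/99
  (Y=1, W=1, X=1, Z=2) weight 2/297
  (Y=1, W=2, X=0, Z=2) weight 4/99
Group by W:
  weight(W=0) = 20/297
  weight(W=1) = 7/594
  weight(W=2) = 5/99
Total weight = 20/297 + 7/594 + 5/99 = 7/54
P(W=0 | obs) = 20/297 / 7/54 = 40/77
P(W=1 | obs) = 7/594 / 7/54 = 1/11
P(W=2 | obs) = 5/99 / 7/54 = 30/77

P(W = 1 | obs) = 1/11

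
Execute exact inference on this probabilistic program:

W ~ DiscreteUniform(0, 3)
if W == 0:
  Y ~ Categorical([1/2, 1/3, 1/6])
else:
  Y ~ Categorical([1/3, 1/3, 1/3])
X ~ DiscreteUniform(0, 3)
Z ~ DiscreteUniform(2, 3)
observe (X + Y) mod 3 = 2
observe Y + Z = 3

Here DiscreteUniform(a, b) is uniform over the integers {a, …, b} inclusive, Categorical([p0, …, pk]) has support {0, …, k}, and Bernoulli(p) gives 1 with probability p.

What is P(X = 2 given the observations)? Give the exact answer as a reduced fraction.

Enumerate traces; 8 have nonzero weight after conditioning:
  (W=0, Y=0, X=2, Z=3) weight 1/64
  (W=0, Y=1, X=1, Z=2) weight 1/96
  (W=1, Y=0, X=2, Z=3) weight 1/96
  (W=1, Y=1, X=1, Z=2) weight 1/96
  (W=2, Y=0, X=2, Z=3) weight 1/96
  (W=2, Y=1, X=1, Z=2) weight 1/96
  (W=3, Y=0, X=2, Z=3) weight 1/96
  (W=3, Y=1, X=1, Z=2) weight 1/96
Group by X:
  weight(X=1) = 1/24
  weight(X=2) = 3/64
Total weight = 1/24 + 3/64 = 17/192
P(X=1 | obs) = 1/24 / 17/192 = 8/17
P(X=2 | obs) = 3/64 / 17/192 = 9/17

P(X = 2 | obs) = 9/17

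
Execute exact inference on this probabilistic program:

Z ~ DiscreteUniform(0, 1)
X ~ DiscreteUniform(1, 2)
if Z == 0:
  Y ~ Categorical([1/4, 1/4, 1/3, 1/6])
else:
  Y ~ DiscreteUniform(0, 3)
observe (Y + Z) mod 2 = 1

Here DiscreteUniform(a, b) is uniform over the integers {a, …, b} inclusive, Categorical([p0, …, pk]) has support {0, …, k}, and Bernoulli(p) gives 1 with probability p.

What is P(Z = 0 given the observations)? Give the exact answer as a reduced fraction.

Enumerate traces; 8 have nonzero weight after conditioning:
  (Z=0, X=1, Y=1) weight 1/16
  (Z=0, X=1, Y=3) weight 1/24
  (Z=0, X=2, Y=1) weight 1/16
  (Z=0, X=2, Y=3) weight 1/24
  (Z=1, X=1, Y=0) weight 1/16
  (Z=1, X=1, Y=2) weight 1/16
  (Z=1, X=2, Y=0) weight 1/16
  (Z=1, X=2, Y=2) weight 1/16
Group by Z:
  weight(Z=0) = 5/24
  weight(Z=1) = 1/4
Total weight = 5/24 + 1/4 = 11/24
P(Z=0 | obs) = 5/24 / 11/24 = 5/11
P(Z=1 | obs) = 1/4 / 11/24 = 6/11

P(Z = 0 | obs) = 5/11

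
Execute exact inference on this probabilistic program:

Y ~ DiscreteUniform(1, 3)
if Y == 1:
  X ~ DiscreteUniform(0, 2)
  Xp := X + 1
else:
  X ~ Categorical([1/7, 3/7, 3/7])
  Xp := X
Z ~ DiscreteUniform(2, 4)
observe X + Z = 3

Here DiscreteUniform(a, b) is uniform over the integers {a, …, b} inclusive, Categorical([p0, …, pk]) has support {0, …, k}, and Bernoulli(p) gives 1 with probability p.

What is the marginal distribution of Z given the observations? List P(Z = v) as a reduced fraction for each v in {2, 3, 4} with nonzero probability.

P(Z=2) = 25/38, P(Z=3) = 13/38

Enumerate traces; 6 have nonzero weight after conditioning:
  (Y=1, X=0, Z=3) weight 1/27
  (Y=1, X=1, Z=2) weight 1/27
  (Y=2, X=0, Z=3) weight 1/63
  (Y=2, X=1, Z=2) weight 1/21
  (Y=3, X=0, Z=3) weight 1/63
  (Y=3, X=1, Z=2) weight 1/21
Group by Z:
  weight(Z=2) = 25/189
  weight(Z=3) = 13/189
Total weight = 25/189 + 13/189 = 38/189
P(Z=2 | obs) = 25/189 / 38/189 = 25/38
P(Z=3 | obs) = 13/189 / 38/189 = 13/38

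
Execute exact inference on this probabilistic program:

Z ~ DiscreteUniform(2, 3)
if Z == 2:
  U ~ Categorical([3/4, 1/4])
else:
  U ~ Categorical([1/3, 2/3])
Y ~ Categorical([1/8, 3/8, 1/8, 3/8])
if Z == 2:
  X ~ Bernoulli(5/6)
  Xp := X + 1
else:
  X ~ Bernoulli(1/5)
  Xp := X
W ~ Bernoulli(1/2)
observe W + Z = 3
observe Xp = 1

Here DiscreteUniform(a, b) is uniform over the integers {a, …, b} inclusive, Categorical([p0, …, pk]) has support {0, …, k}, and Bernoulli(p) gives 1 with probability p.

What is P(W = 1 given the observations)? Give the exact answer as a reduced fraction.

Enumerate traces; 16 have nonzero weight after conditioning:
  (Z=2, U=0, Y=0, X=0, W=1) weight 1/256
  (Z=2, U=0, Y=1, X=0, W=1) weight 3/256
  (Z=2, U=0, Y=2, X=0, W=1) weight 1/256
  (Z=2, U=0, Y=3, X=0, W=1) weight 3/256
  (Z=2, U=1, Y=0, X=0, W=1) weight 1/768
  (Z=2, U=1, Y=1, X=0, W=1) weight 1/256
  (Z=2, U=1, Y=2, X=0, W=1) weight 1/768
  (Z=2, U=1, Y=3, X=0, W=1) weight 1/256
  (Z=3, U=0, Y=0, X=1, W=0) weight 1/480
  … 7 more
Group by W:
  weight(W=0) = 1/20
  weight(W=1) = 1/24
Total weight = 1/20 + 1/24 = 11/120
P(W=0 | obs) = 1/20 / 11/120 = 6/11
P(W=1 | obs) = 1/24 / 11/120 = 5/11

P(W = 1 | obs) = 5/11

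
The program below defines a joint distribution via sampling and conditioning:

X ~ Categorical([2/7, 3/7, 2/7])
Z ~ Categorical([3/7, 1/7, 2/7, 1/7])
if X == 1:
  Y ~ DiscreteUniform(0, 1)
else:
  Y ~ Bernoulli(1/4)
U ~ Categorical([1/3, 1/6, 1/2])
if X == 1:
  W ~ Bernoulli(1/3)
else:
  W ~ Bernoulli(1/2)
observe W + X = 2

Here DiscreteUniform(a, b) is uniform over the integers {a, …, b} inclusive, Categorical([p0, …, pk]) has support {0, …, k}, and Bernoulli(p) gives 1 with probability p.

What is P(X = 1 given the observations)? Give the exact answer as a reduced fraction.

P(X = 1 | obs) = 1/2

Enumerate traces; 48 have nonzero weight after conditioning:
  (X=1, Z=0, Y=0, U=0, W=1) weight 1/98
  (X=1, Z=0, Y=0, U=1, W=1) weight 1/196
  (X=1, Z=0, Y=0, U=2, W=1) weight 3/196
  (X=1, Z=0, Y=1, U=0, W=1) weight 1/98
  (X=1, Z=0, Y=1, U=1, W=1) weight 1/196
  (X=1, Z=0, Y=1, U=2, W=1) weight 3/196
  (X=1, Z=1, Y=0, U=0, W=1) weight 1/294
  (X=1, Z=1, Y=0, U=1, W=1) weight 1/588
  (X=2, Z=0, Y=0, U=0, W=0) weight 3/196
  … 39 more
Group by X:
  weight(X=1) = 1/7
  weight(X=2) = 1/7
Total weight = 1/7 + 1/7 = 2/7
P(X=1 | obs) = 1/7 / 2/7 = 1/2
P(X=2 | obs) = 1/7 / 2/7 = 1/2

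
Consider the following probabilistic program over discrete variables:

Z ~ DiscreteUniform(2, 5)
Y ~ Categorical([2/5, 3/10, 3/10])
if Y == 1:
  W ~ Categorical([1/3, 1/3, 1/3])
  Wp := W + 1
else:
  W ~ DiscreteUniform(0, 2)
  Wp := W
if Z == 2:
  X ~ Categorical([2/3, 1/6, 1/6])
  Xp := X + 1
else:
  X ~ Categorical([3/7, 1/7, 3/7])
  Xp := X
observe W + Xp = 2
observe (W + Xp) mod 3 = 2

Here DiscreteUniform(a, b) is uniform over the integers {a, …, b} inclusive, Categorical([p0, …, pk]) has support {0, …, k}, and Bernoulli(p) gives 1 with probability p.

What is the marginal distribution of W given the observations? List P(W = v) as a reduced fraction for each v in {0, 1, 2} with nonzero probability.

Enumerate traces; 33 have nonzero weight after conditioning:
  (Z=2, Y=0, W=0, X=1) weight 1/180
  (Z=2, Y=0, W=1, X=0) weight 1/45
  (Z=2, Y=1, W=0, X=1) weight 1/240
  (Z=2, Y=1, W=1, X=0) weight 1/60
  (Z=2, Y=2, W=0, X=1) weight 1/240
  (Z=2, Y=2, W=1, X=0) weight 1/60
  (Z=3, Y=0, W=0, X=2) weight 1/70
  (Z=3, Y=0, W=1, X=1) weight 1/210
  (Z=3, Y=0, W=2, X=0) weight 1/70
  … 24 more
Group by W:
  weight(W=0) = 61/504
  weight(W=1) = 23/252
  weight(W=2) = 3/28
Total weight = 61/504 + 23/252 + 3/28 = 23/72
P(W=0 | obs) = 61/504 / 23/72 = 61/161
P(W=1 | obs) = 23/252 / 23/72 = 2/7
P(W=2 | obs) = 3/28 / 23/72 = 54/161

P(W=0) = 61/161, P(W=1) = 2/7, P(W=2) = 54/161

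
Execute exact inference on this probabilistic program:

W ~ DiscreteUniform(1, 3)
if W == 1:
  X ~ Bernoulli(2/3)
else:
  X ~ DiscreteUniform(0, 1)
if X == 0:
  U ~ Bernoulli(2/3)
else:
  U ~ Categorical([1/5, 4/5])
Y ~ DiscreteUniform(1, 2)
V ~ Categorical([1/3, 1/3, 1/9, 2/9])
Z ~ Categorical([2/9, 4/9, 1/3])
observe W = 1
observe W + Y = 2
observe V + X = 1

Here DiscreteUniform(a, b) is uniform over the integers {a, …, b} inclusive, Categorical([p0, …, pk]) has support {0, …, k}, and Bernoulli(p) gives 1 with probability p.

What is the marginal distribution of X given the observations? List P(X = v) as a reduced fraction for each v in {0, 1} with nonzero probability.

Enumerate traces; 12 have nonzero weight after conditioning:
  (W=1, X=0, U=0, Y=1, V=1, Z=0) weight 1/729
  (W=1, X=0, U=0, Y=1, V=1, Z=1) weight 2/729
  (W=1, X=0, U=0, Y=1, V=1, Z=2) weight 1/486
  (W=1, X=0, U=1, Y=1, V=1, Z=0) weight 2/729
  (W=1, X=0, U=1, Y=1, V=1, Z=1) weight 4/729
  (W=1, X=0, U=1, Y=1, V=1, Z=2) weight 1/243
  (W=1, X=1, U=0, Y=1, V=0, Z=0) weight 2/1215
  (W=1, X=1, U=0, Y=1, V=0, Z=1) weight 4/1215
  … 4 more
Group by X:
  weight(X=0) = 1/54
  weight(X=1) = 1/27
Total weight = 1/54 + 1/27 = 1/18
P(X=0 | obs) = 1/54 / 1/18 = 1/3
P(X=1 | obs) = 1/27 / 1/18 = 2/3

P(X=0) = 1/3, P(X=1) = 2/3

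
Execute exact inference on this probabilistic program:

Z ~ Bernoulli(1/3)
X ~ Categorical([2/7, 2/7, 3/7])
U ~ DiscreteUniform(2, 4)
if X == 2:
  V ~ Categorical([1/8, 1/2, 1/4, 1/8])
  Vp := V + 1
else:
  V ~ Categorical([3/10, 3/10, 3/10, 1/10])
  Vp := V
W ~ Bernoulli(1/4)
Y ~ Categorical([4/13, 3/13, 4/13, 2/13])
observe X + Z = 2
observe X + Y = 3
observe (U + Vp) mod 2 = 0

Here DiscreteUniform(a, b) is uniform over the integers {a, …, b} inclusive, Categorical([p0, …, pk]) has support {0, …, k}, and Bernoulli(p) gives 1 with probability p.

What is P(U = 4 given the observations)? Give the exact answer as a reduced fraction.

P(U = 4 | obs) = 321/841

Enumerate traces; 24 have nonzero weight after conditioning:
  (Z=0, X=2, U=2, V=1, W=0, Y=1) weight 3/364
  (Z=0, X=2, U=2, V=1, W=1, Y=1) weight 1/364
  (Z=0, X=2, U=2, V=3, W=0, Y=1) weight 3/1456
  (Z=0, X=2, U=2, V=3, W=1, Y=1) weight 1/1456
  (Z=0, X=2, U=3, V=0, W=0, Y=1) weight 3/1456
  (Z=0, X=2, U=3, V=0, W=1, Y=1) weight 1/1456
  (Z=0, X=2, U=3, V=2, W=0, Y=1) weight 3/728
  (Z=0, X=2, U=3, V=2, W=1, Y=1) weight 1/728
  (Z=0, X=2, U=4, V=1, W=0, Y=1) weight 3/364
  … 15 more
Group by U:
  weight(U=2) = 107/5460
  weight(U=3) = 199/16380
  weight(U=4) = 107/5460
Total weight = 107/5460 + 199/16380 + 107/5460 = 841/16380
P(U=2 | obs) = 107/5460 / 841/16380 = 321/841
P(U=3 | obs) = 199/16380 / 841/16380 = 199/841
P(U=4 | obs) = 107/5460 / 841/16380 = 321/841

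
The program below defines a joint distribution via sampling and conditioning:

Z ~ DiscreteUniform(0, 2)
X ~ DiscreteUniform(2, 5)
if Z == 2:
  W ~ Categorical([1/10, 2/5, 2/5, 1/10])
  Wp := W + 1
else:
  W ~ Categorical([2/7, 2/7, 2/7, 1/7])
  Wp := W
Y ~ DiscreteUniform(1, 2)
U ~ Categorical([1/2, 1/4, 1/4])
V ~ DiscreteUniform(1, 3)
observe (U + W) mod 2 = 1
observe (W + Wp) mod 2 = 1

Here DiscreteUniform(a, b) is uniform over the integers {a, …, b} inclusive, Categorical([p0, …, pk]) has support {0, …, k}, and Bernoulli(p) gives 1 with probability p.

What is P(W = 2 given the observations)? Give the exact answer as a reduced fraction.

P(W = 2 | obs) = 1/5

Enumerate traces; 144 have nonzero weight after conditioning:
  (Z=2, X=2, W=0, Y=1, U=1, V=1) weight 1/2880
  (Z=2, X=2, W=0, Y=1, U=1, V=2) weight 1/2880
  (Z=2, X=2, W=0, Y=1, U=1, V=3) weight 1/2880
  (Z=2, X=2, W=0, Y=2, U=1, V=1) weight 1/2880
  (Z=2, X=2, W=0, Y=2, U=1, V=2) weight 1/2880
  (Z=2, X=2, W=0, Y=2, U=1, V=3) weight 1/2880
  (Z=2, X=2, W=1, Y=1, U=0, V=1) weight 1/360
  (Z=2, X=2, W=1, Y=1, U=0, V=2) weight 1/360
  (Z=2, X=2, W=2, Y=1, U=1, V=1) weight 1/720
  (Z=2, X=2, W=3, Y=1, U=0, V=1) weight 1/1440
  … 134 more
Group by W:
  weight(W=0) = 1/120
  weight(W=1) = 1/10
  weight(W=2) = 1/30
  weight(W=3) = 1/40
Total weight = 1/120 + 1/10 + 1/30 + 1/40 = 1/6
P(W=0 | obs) = 1/120 / 1/6 = 1/20
P(W=1 | obs) = 1/10 / 1/6 = 3/5
P(W=2 | obs) = 1/30 / 1/6 = 1/5
P(W=3 | obs) = 1/40 / 1/6 = 3/20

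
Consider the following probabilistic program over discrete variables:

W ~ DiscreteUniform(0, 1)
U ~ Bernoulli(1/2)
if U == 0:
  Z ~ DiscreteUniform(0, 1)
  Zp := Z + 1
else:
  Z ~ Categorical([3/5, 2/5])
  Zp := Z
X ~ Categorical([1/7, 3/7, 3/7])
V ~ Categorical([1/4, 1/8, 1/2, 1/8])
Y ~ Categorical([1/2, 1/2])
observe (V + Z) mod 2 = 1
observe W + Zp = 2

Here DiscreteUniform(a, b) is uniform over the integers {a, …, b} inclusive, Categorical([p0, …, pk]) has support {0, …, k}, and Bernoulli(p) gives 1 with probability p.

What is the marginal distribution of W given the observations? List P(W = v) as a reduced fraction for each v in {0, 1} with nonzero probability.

P(W=0) = 15/32, P(W=1) = 17/32

Enumerate traces; 36 have nonzero weight after conditioning:
  (W=0, U=0, Z=1, X=0, V=0, Y=0) weight 1/448
  (W=0, U=0, Z=1, X=0, V=0, Y=1) weight 1/448
  (W=0, U=0, Z=1, X=0, V=2, Y=0) weight 1/224
  (W=0, U=0, Z=1, X=0, V=2, Y=1) weight 1/224
  (W=0, U=0, Z=1, X=1, V=0, Y=0) weight 3/448
  (W=0, U=0, Z=1, X=1, V=0, Y=1) weight 3/448
  (W=0, U=0, Z=1, X=1, V=2, Y=0) weight 3/224
  (W=0, U=0, Z=1, X=1, V=2, Y=1) weight 3/224
  (W=1, U=0, Z=0, X=0, V=1, Y=0) weight 1/896
  … 27 more
Group by W:
  weight(W=0) = 3/32
  weight(W=1) = 17/160
Total weight = 3/32 + 17/160 = 1/5
P(W=0 | obs) = 3/32 / 1/5 = 15/32
P(W=1 | obs) = 17/160 / 1/5 = 17/32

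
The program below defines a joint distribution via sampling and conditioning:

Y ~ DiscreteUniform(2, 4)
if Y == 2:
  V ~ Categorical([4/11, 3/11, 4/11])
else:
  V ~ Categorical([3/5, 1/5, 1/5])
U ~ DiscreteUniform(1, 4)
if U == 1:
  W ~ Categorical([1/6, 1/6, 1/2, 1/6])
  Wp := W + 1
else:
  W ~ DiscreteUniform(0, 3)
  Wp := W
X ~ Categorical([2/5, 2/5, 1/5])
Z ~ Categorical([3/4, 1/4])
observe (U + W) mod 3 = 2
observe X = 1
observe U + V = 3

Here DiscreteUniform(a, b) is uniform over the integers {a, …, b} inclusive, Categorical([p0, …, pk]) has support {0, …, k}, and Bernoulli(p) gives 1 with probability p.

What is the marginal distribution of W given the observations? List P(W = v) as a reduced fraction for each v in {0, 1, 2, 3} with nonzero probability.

P(W=0) = 37/188, P(W=1) = 7/47, P(W=2) = 43/94, P(W=3) = 37/188

Enumerate traces; 24 have nonzero weight after conditioning:
  (Y=2, V=0, U=3, W=2, X=1, Z=0) weight 1/440
  (Y=2, V=0, U=3, W=2, X=1, Z=1) weight 1/1320
  (Y=2, V=1, U=2, W=0, X=1, Z=0) weight 3/1760
  (Y=2, V=1, U=2, W=0, X=1, Z=1) weight 1/1760
  (Y=2, V=1, U=2, W=3, X=1, Z=0) weight 3/1760
  (Y=2, V=1, U=2, W=3, X=1, Z=1) weight 1/1760
  (Y=2, V=2, U=1, W=1, X=1, Z=0) weight 1/660
  (Y=2, V=2, U=1, W=1, X=1, Z=1) weight 1/1980
  … 16 more
Group by W:
  weight(W=0) = 37/6600
  weight(W=1) = 7/1650
  weight(W=2) = 43/3300
  weight(W=3) = 37/6600
Total weight = 37/6600 + 7/1650 + 43/3300 + 37/6600 = 47/1650
P(W=0 | obs) = 37/6600 / 47/1650 = 37/188
P(W=1 | obs) = 7/1650 / 47/1650 = 7/47
P(W=2 | obs) = 43/3300 / 47/1650 = 43/94
P(W=3 | obs) = 37/6600 / 47/1650 = 37/188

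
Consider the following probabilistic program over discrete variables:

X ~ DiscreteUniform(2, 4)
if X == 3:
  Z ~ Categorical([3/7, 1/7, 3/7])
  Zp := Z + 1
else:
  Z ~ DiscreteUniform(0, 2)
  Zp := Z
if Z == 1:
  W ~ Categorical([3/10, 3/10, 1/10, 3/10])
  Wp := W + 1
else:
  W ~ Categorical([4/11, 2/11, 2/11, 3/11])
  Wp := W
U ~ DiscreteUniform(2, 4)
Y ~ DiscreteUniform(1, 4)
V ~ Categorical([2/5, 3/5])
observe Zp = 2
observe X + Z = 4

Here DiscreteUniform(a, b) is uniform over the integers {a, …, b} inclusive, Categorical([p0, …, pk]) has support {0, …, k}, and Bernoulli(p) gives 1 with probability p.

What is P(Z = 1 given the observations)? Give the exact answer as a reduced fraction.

Enumerate traces; 192 have nonzero weight after conditioning:
  (X=2, Z=2, W=0, U=2, Y=1, V=0) weight 2/1485
  (X=2, Z=2, W=0, U=2, Y=1, V=1) weight 1/495
  (X=2, Z=2, W=0, U=2, Y=2, V=0) weight 2/1485
  (X=2, Z=2, W=0, U=2, Y=2, V=1) weight 1/495
  (X=2, Z=2, W=0, U=2, Y=3, V=0) weight 2/1485
  (X=2, Z=2, W=0, U=2, Y=3, V=1) weight 1/495
  (X=2, Z=2, W=0, U=2, Y=4, V=0) weight 2/1485
  (X=2, Z=2, W=0, U=2, Y=4, V=1) weight 1/495
  (X=3, Z=1, W=0, U=2, Y=1, V=0) weight 1/2100
  … 183 more
Group by Z:
  weight(Z=1) = 1/21
  weight(Z=2) = 1/9
Total weight = 1/21 + 1/9 = 10/63
P(Z=1 | obs) = 1/21 / 10/63 = 3/10
P(Z=2 | obs) = 1/9 / 10/63 = 7/10

P(Z = 1 | obs) = 3/10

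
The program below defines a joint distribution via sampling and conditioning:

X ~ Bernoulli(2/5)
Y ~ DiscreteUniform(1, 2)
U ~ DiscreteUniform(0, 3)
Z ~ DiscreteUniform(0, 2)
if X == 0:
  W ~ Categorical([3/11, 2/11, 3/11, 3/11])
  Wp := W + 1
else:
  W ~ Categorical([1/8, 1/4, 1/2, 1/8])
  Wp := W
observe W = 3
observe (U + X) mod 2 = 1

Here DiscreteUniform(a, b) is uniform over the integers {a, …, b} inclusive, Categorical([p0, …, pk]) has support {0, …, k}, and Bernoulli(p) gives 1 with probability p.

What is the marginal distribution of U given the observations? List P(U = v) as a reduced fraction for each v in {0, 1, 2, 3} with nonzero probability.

P(U=0) = 11/94, P(U=1) = 18/47, P(U=2) = 11/94, P(U=3) = 18/47

Enumerate traces; 24 have nonzero weight after conditioning:
  (X=0, Y=1, U=1, Z=0, W=3) weight 3/440
  (X=0, Y=1, U=1, Z=1, W=3) weight 3/440
  (X=0, Y=1, U=1, Z=2, W=3) weight 3/440
  (X=0, Y=1, U=3, Z=0, W=3) weight 3/440
  (X=0, Y=1, U=3, Z=1, W=3) weight 3/440
  (X=0, Y=1, U=3, Z=2, W=3) weight 3/440
  (X=0, Y=2, U=1, Z=0, W=3) weight 3/440
  (X=0, Y=2, U=1, Z=1, W=3) weight 3/440
  (X=1, Y=1, U=0, Z=0, W=3) weight 1/480
  (X=1, Y=1, U=2, Z=0, W=3) weight 1/480
  … 14 more
Group by U:
  weight(U=0) = 1/80
  weight(U=1) = 9/220
  weight(U=2) = 1/80
  weight(U=3) = 9/220
Total weight = 1/80 + 9/220 + 1/80 + 9/220 = 47/440
P(U=0 | obs) = 1/80 / 47/440 = 11/94
P(U=1 | obs) = 9/220 / 47/440 = 18/47
P(U=2 | obs) = 1/80 / 47/440 = 11/94
P(U=3 | obs) = 9/220 / 47/440 = 18/47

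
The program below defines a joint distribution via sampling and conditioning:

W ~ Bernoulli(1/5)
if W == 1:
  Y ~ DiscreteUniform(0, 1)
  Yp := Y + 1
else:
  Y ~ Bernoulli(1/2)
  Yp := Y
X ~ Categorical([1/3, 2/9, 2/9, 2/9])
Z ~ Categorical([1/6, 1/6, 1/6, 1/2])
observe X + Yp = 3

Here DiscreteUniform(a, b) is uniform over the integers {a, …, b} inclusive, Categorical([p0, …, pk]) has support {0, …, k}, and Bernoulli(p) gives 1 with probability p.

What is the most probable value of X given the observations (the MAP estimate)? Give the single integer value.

Enumerate traces; 16 have nonzero weight after conditioning:
  (W=0, Y=0, X=3, Z=0) weight 2/135
  (W=0, Y=0, X=3, Z=1) weight 2/135
  (W=0, Y=0, X=3, Z=2) weight 2/135
  (W=0, Y=0, X=3, Z=3) weight 2/45
  (W=0, Y=1, X=2, Z=0) weight 2/135
  (W=0, Y=1, X=2, Z=1) weight 2/135
  (W=0, Y=1, X=2, Z=2) weight 2/135
  (W=0, Y=1, X=2, Z=3) weight 2/45
  (W=1, Y=1, X=1, Z=0) weight 1/270
  … 7 more
Group by X:
  weight(X=1) = 1/45
  weight(X=2) = 1/9
  weight(X=3) = 4/45
Total weight = 1/45 + 1/9 + 4/45 = 2/9
P(X=1 | obs) = 1/45 / 2/9 = 1/10
P(X=2 | obs) = 1/9 / 2/9 = 1/2
P(X=3 | obs) = 4/45 / 2/9 = 2/5
argmax = 2

argmax_v P(X = v | obs) = 2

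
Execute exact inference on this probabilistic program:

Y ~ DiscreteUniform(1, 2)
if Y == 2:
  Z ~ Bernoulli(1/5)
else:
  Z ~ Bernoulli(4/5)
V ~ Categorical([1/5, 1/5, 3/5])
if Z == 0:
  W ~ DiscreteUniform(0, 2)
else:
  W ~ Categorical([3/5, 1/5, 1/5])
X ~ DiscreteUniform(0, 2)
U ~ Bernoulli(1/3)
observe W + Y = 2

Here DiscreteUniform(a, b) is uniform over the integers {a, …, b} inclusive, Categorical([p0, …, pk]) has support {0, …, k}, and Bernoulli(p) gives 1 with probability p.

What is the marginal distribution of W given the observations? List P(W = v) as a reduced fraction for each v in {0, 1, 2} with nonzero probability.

P(W=0) = 29/46, P(W=1) = 17/46

Enumerate traces; 72 have nonzero weight after conditioning:
  (Y=1, Z=0, V=0, W=1, X=0, U=0) weight 1/675
  (Y=1, Z=0, V=0, W=1, X=0, U=1) weight 1/1350
  (Y=1, Z=0, V=0, W=1, X=1, U=0) weight 1/675
  (Y=1, Z=0, V=0, W=1, X=1, U=1) weight 1/1350
  (Y=1, Z=0, V=0, W=1, X=2, U=0) weight 1/675
  (Y=1, Z=0, V=0, W=1, X=2, U=1) weight 1/1350
  (Y=1, Z=0, V=1, W=1, X=0, U=0) weight 1/675
  (Y=1, Z=0, V=1, W=1, X=0, U=1) weight 1/1350
  (Y=2, Z=0, V=0, W=0, X=0, U=0) weight 4/675
  … 63 more
Group by W:
  weight(W=0) = 29/150
  weight(W=1) = 17/150
Total weight = 29/150 + 17/150 = 23/75
P(W=0 | obs) = 29/150 / 23/75 = 29/46
P(W=1 | obs) = 17/150 / 23/75 = 17/46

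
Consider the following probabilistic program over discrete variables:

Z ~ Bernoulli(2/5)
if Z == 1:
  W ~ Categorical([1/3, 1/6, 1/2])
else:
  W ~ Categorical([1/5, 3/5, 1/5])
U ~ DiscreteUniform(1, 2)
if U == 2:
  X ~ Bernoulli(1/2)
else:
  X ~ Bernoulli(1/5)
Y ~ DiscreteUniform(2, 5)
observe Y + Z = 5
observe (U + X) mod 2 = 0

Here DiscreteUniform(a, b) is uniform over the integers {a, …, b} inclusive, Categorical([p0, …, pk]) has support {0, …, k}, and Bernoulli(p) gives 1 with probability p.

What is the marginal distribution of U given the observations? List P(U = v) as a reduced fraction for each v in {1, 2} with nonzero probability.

Enumerate traces; 12 have nonzero weight after conditioning:
  (Z=0, W=0, U=1, X=1, Y=5) weight 3/1000
  (Z=0, W=0, U=2, X=0, Y=5) weight 3/400
  (Z=0, W=1, U=1, X=1, Y=5) weight 9/1000
  (Z=0, W=1, U=2, X=0, Y=5) weight 9/400
  (Z=0, W=2, U=1, X=1, Y=5) weight 3/1000
  (Z=0, W=2, U=2, X=0, Y=5) weight 3/400
  (Z=1, W=0, U=1, X=1, Y=4) weight 1/300
  (Z=1, W=0, U=2, X=0, Y=4) weight 1/120
  … 4 more
Group by U:
  weight(U=1) = 1/40
  weight(U=2) = 1/16
Total weight = 1/40 + 1/16 = 7/80
P(U=1 | obs) = 1/40 / 7/80 = 2/7
P(U=2 | obs) = 1/16 / 7/80 = 5/7

P(U=1) = 2/7, P(U=2) = 5/7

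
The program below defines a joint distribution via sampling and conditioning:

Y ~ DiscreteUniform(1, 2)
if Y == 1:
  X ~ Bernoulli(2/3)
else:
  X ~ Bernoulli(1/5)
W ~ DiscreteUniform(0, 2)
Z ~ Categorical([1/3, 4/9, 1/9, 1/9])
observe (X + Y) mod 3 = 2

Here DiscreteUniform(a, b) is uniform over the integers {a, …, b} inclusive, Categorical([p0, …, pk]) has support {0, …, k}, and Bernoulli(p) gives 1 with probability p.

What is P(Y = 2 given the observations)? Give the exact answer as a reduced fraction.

P(Y = 2 | obs) = 6/11

Enumerate traces; 24 have nonzero weight after conditioning:
  (Y=1, X=1, W=0, Z=0) weight 1/27
  (Y=1, X=1, W=0, Z=1) weight 4/81
  (Y=1, X=1, W=0, Z=2) weight 1/81
  (Y=1, X=1, W=0, Z=3) weight 1/81
  (Y=1, X=1, W=1, Z=0) weight 1/27
  (Y=1, X=1, W=1, Z=1) weight 4/81
  (Y=1, X=1, W=1, Z=2) weight 1/81
  (Y=1, X=1, W=1, Z=3) weight 1/81
  (Y=2, X=0, W=0, Z=0) weight 2/45
  … 15 more
Group by Y:
  weight(Y=1) = 1/3
  weight(Y=2) = 2/5
Total weight = 1/3 + 2/5 = 11/15
P(Y=1 | obs) = 1/3 / 11/15 = 5/11
P(Y=2 | obs) = 2/5 / 11/15 = 6/11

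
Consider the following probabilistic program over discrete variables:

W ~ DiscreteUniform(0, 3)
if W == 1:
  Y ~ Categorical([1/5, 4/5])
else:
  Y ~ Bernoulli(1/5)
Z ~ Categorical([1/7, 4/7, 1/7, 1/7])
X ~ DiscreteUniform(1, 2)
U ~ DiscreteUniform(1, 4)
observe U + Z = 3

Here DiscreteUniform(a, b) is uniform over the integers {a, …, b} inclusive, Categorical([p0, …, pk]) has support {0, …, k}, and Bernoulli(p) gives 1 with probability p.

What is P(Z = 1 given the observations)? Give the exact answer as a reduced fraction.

P(Z = 1 | obs) = 2/3

Enumerate traces; 48 have nonzero weight after conditioning:
  (W=0, Y=0, Z=0, X=1, U=3) weight 1/280
  (W=0, Y=0, Z=0, X=2, U=3) weight 1/280
  (W=0, Y=0, Z=1, X=1, U=2) weight 1/70
  (W=0, Y=0, Z=1, X=2, U=2) weight 1/70
  (W=0, Y=0, Z=2, X=1, U=1) weight 1/280
  (W=0, Y=0, Z=2, X=2, U=1) weight 1/280
  (W=0, Y=1, Z=0, X=1, U=3) weight 1/1120
  (W=0, Y=1, Z=0, X=2, U=3) weight 1/1120
  … 40 more
Group by Z:
  weight(Z=0) = 1/28
  weight(Z=1) = 1/7
  weight(Z=2) = 1/28
Total weight = 1/28 + 1/7 + 1/28 = 3/14
P(Z=0 | obs) = 1/28 / 3/14 = 1/6
P(Z=1 | obs) = 1/7 / 3/14 = 2/3
P(Z=2 | obs) = 1/28 / 3/14 = 1/6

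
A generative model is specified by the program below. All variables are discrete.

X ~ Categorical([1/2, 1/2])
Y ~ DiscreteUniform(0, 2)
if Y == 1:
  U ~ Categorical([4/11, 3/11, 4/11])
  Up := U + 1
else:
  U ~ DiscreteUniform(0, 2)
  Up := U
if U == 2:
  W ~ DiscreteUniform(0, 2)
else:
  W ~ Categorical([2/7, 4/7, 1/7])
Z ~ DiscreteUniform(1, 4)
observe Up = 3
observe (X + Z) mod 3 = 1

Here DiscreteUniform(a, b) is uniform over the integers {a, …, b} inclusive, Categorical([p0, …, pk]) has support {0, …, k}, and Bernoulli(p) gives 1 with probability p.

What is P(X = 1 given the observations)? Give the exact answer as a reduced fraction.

P(X = 1 | obs) = 1/3

Enumerate traces; 9 have nonzero weight after conditioning:
  (X=0, Y=1, U=2, W=0, Z=1) weight 1/198
  (X=0, Y=1, U=2, W=0, Z=4) weight 1/198
  (X=0, Y=1, U=2, W=1, Z=1) weight 1/198
  (X=0, Y=1, U=2, W=1, Z=4) weight 1/198
  (X=0, Y=1, U=2, W=2, Z=1) weight 1/198
  (X=0, Y=1, U=2, W=2, Z=4) weight 1/198
  (X=1, Y=1, U=2, W=0, Z=3) weight 1/198
  (X=1, Y=1, U=2, W=1, Z=3) weight 1/198
  … 1 more
Group by X:
  weight(X=0) = 1/33
  weight(X=1) = 1/66
Total weight = 1/33 + 1/66 = 1/22
P(X=0 | obs) = 1/33 / 1/22 = 2/3
P(X=1 | obs) = 1/66 / 1/22 = 1/3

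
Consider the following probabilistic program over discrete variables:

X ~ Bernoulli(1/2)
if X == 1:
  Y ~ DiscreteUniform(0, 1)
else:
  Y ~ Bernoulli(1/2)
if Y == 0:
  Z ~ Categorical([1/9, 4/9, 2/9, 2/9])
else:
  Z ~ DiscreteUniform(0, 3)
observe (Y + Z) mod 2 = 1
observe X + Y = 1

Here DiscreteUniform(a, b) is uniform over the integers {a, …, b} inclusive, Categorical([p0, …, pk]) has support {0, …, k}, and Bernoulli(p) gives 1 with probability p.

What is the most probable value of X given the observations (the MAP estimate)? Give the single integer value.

argmax_v P(X = v | obs) = 1

Enumerate traces; 4 have nonzero weight after conditioning:
  (X=0, Y=1, Z=0) weight 1/16
  (X=0, Y=1, Z=2) weight 1/16
  (X=1, Y=0, Z=1) weight 1/9
  (X=1, Y=0, Z=3) weight 1/18
Group by X:
  weight(X=0) = 1/8
  weight(X=1) = 1/6
Total weight = 1/8 + 1/6 = 7/24
P(X=0 | obs) = 1/8 / 7/24 = 3/7
P(X=1 | obs) = 1/6 / 7/24 = 4/7
argmax = 1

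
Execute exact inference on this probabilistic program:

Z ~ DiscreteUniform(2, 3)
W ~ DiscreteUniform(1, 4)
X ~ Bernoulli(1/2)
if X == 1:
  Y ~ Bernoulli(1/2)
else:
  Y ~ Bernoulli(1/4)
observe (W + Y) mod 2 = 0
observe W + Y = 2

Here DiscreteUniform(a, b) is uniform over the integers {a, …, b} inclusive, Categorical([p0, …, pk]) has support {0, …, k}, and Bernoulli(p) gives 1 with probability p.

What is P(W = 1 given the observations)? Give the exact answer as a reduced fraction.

Enumerate traces; 8 have nonzero weight after conditioning:
  (Z=2, W=1, X=0, Y=1) weight 1/64
  (Z=2, W=1, X=1, Y=1) weight 1/32
  (Z=2, W=2, X=0, Y=0) weight 3/64
  (Z=2, W=2, X=1, Y=0) weight 1/32
  (Z=3, W=1, X=0, Y=1) weight 1/64
  (Z=3, W=1, X=1, Y=1) weight 1/32
  (Z=3, W=2, X=0, Y=0) weight 3/64
  (Z=3, W=2, X=1, Y=0) weight 1/32
Group by W:
  weight(W=1) = 3/32
  weight(W=2) = 5/32
Total weight = 3/32 + 5/32 = 1/4
P(W=1 | obs) = 3/32 / 1/4 = 3/8
P(W=2 | obs) = 5/32 / 1/4 = 5/8

P(W = 1 | obs) = 3/8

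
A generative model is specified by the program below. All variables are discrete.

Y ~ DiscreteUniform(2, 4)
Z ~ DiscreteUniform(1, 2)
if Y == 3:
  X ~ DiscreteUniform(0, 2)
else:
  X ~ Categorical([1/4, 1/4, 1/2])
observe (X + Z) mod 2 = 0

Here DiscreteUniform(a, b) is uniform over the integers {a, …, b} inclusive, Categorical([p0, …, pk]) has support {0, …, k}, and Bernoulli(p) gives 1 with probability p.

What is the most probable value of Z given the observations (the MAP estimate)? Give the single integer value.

Enumerate traces; 9 have nonzero weight after conditioning:
  (Y=2, Z=1, X=1) weight 1/24
  (Y=2, Z=2, X=0) weight 1/24
  (Y=2, Z=2, X=2) weight 1/12
  (Y=3, Z=1, X=1) weight 1/18
  (Y=3, Z=2, X=0) weight 1/18
  (Y=3, Z=2, X=2) weight 1/18
  (Y=4, Z=1, X=1) weight 1/24
  (Y=4, Z=2, X=0) weight 1/24
  … 1 more
Group by Z:
  weight(Z=1) = 5/36
  weight(Z=2) = 13/36
Total weight = 5/36 + 13/36 = 1/2
P(Z=1 | obs) = 5/36 / 1/2 = 5/18
P(Z=2 | obs) = 13/36 / 1/2 = 13/18
argmax = 2

argmax_v P(Z = v | obs) = 2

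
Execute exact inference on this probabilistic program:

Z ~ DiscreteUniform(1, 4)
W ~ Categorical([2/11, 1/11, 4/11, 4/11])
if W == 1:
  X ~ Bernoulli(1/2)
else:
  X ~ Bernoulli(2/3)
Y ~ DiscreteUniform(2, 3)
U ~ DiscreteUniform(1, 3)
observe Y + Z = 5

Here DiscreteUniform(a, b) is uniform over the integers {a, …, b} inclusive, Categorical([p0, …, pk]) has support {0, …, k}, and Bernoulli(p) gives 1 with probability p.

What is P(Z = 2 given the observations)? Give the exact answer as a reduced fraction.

Enumerate traces; 48 have nonzero weight after conditioning:
  (Z=2, W=0, X=0, Y=3, U=1) weight 1/396
  (Z=2, W=0, X=0, Y=3, U=2) weight 1/396
  (Z=2, W=0, X=0, Y=3, U=3) weight 1/396
  (Z=2, W=0, X=1, Y=3, U=1) weight 1/198
  (Z=2, W=0, X=1, Y=3, U=2) weight 1/198
  (Z=2, W=0, X=1, Y=3, U=3) weight 1/198
  (Z=2, W=1, X=0, Y=3, U=1) weight 1/528
  (Z=2, W=1, X=0, Y=3, U=2) weight 1/528
  (Z=3, W=0, X=0, Y=2, U=1) weight 1/396
  … 39 more
Group by Z:
  weight(Z=2) = 1/8
  weight(Z=3) = 1/8
Total weight = 1/8 + 1/8 = 1/4
P(Z=2 | obs) = 1/8 / 1/4 = 1/2
P(Z=3 | obs) = 1/8 / 1/4 = 1/2

P(Z = 2 | obs) = 1/2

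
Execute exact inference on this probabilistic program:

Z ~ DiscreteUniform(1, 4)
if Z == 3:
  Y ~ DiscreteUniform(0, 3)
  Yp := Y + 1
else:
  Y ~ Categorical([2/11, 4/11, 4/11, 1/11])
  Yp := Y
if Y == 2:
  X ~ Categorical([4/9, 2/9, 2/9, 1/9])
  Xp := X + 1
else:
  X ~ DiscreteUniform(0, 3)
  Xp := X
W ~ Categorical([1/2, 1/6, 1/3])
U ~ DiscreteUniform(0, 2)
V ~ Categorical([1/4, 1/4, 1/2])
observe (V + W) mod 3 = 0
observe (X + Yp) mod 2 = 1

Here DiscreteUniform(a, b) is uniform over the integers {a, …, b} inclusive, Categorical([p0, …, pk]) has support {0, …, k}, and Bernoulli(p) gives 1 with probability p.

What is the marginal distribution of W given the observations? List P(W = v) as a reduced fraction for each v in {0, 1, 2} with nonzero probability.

P(W=0) = 3/7, P(W=1) = 2/7, P(W=2) = 2/7

Enumerate traces; 288 have nonzero weight after conditioning:
  (Z=1, Y=0, X=1, W=0, U=0, V=0) weight 1/2112
  (Z=1, Y=0, X=1, W=0, U=1, V=0) weight 1/2112
  (Z=1, Y=0, X=1, W=0, U=2, V=0) weight 1/2112
  (Z=1, Y=0, X=1, W=1, U=0, V=2) weight 1/3168
  (Z=1, Y=0, X=1, W=1, U=1, V=2) weight 1/3168
  (Z=1, Y=0, X=1, W=1, U=2, V=2) weight 1/3168
  (Z=1, Y=0, X=1, W=2, U=0, V=1) weight 1/3168
  (Z=1, Y=0, X=1, W=2, U=1, V=1) weight 1/3168
  … 280 more
Group by W:
  weight(W=0) = 491/8448
  weight(W=1) = 491/12672
  weight(W=2) = 491/12672
Total weight = 491/8448 + 491/12672 + 491/12672 = 3437/25344
P(W=0 | obs) = 491/8448 / 3437/25344 = 3/7
P(W=1 | obs) = 491/12672 / 3437/25344 = 2/7
P(W=2 | obs) = 491/12672 / 3437/25344 = 2/7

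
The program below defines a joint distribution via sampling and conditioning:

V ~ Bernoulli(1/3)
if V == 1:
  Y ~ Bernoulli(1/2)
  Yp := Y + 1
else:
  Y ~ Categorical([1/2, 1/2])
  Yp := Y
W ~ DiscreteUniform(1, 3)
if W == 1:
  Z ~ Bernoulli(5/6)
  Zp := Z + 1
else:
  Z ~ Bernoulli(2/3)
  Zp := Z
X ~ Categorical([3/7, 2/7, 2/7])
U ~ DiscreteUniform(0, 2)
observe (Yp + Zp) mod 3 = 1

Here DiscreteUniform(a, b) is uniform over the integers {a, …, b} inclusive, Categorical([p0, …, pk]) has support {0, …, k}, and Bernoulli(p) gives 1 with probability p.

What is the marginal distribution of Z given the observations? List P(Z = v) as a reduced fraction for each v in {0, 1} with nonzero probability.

P(Z=0) = 2/5, P(Z=1) = 3/5

Enumerate traces; 72 have nonzero weight after conditioning:
  (V=0, Y=0, W=1, Z=0, X=0, U=0) weight 1/378
  (V=0, Y=0, W=1, Z=0, X=0, U=1) weight 1/378
  (V=0, Y=0, W=1, Z=0, X=0, U=2) weight 1/378
  (V=0, Y=0, W=1, Z=0, X=1, U=0) weight 1/567
  (V=0, Y=0, W=1, Z=0, X=1, U=1) weight 1/567
  (V=0, Y=0, W=1, Z=0, X=1, U=2) weight 1/567
  (V=0, Y=0, W=1, Z=0, X=2, U=0) weight 1/567
  (V=0, Y=0, W=1, Z=0, X=2, U=1) weight 1/567
  (V=0, Y=0, W=2, Z=1, X=0, U=0) weight 2/189
  … 63 more
Group by Z:
  weight(Z=0) = 7/54
  weight(Z=1) = 7/36
Total weight = 7/54 + 7/36 = 35/108
P(Z=0 | obs) = 7/54 / 35/108 = 2/5
P(Z=1 | obs) = 7/36 / 35/108 = 3/5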